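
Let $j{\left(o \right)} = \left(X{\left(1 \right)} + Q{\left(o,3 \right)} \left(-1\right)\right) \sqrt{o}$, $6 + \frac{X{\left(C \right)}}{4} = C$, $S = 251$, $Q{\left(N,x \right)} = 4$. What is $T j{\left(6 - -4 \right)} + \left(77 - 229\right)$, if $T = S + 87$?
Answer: $-152 - 8112 \sqrt{10} \approx -25804.0$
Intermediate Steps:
$X{\left(C \right)} = -24 + 4 C$
$T = 338$ ($T = 251 + 87 = 338$)
$j{\left(o \right)} = - 24 \sqrt{o}$ ($j{\left(o \right)} = \left(\left(-24 + 4 \cdot 1\right) + 4 \left(-1\right)\right) \sqrt{o} = \left(\left(-24 + 4\right) - 4\right) \sqrt{o} = \left(-20 - 4\right) \sqrt{o} = - 24 \sqrt{o}$)
$T j{\left(6 - -4 \right)} + \left(77 - 229\right) = 338 \left(- 24 \sqrt{6 - -4}\right) + \left(77 - 229\right) = 338 \left(- 24 \sqrt{6 + 4}\right) + \left(77 - 229\right) = 338 \left(- 24 \sqrt{10}\right) - 152 = - 8112 \sqrt{10} - 152 = -152 - 8112 \sqrt{10}$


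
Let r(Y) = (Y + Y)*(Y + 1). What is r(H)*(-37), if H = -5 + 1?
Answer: -888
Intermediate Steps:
H = -4
r(Y) = 2*Y*(1 + Y) (r(Y) = (2*Y)*(1 + Y) = 2*Y*(1 + Y))
r(H)*(-37) = (2*(-4)*(1 - 4))*(-37) = (2*(-4)*(-3))*(-37) = 24*(-37) = -888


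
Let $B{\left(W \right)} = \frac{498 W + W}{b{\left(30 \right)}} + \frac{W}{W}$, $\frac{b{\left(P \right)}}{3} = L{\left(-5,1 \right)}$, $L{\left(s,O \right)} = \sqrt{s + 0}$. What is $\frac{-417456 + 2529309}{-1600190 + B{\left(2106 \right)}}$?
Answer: $- \frac{16896819701085}{12925732867409} + \frac{739777882194 i \sqrt{5}}{12925732867409} \approx -1.3072 + 0.12798 i$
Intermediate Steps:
$L{\left(s,O \right)} = \sqrt{s}$
$b{\left(P \right)} = 3 i \sqrt{5}$ ($b{\left(P \right)} = 3 \sqrt{-5} = 3 i \sqrt{5}$)
$B{\left(W \right)} = 1 - \frac{499 i W \sqrt{5}}{15}$ ($B{\left(W \right)} = \frac{498 W + W}{3 i \sqrt{5}} + \frac{W}{W} = 499 W \left(- \frac{i \sqrt{5}}{15}\right) + 1 = - \frac{499 i W \sqrt{5}}{15} + 1 = 1 - \frac{499 i W \sqrt{5}}{15}$)
$\frac{-417456 + 2529309}{-1600190 + B{\left(2106 \right)}} = \frac{-417456 + 2529309}{-1600190 + \left(1 - \frac{499}{15} i 2106 \sqrt{5}\right)} = \frac{2111853}{-1600190 + \left(1 - \frac{350298 i \sqrt{5}}{5}\right)} = \frac{2111853}{-1600189 - \frac{350298 i \sqrt{5}}{5}}$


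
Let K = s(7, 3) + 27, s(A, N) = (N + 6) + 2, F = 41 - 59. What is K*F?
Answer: -684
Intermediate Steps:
F = -18
s(A, N) = 8 + N (s(A, N) = (6 + N) + 2 = 8 + N)
K = 38 (K = (8 + 3) + 27 = 11 + 27 = 38)
K*F = 38*(-18) = -684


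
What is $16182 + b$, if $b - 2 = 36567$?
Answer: $52751$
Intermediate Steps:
$b = 36569$ ($b = 2 + 36567 = 36569$)
$16182 + b = 16182 + 36569 = 52751$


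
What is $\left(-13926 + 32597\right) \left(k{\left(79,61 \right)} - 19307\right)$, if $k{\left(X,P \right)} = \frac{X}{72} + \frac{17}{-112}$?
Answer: $- \frac{363347051513}{1008} \approx -3.6046 \cdot 10^{8}$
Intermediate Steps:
$k{\left(X,P \right)} = - \frac{17}{112} + \frac{X}{72}$ ($k{\left(X,P \right)} = X \frac{1}{72} + 17 \left(- \frac{1}{112}\right) = \frac{X}{72} - \frac{17}{112} = - \frac{17}{112} + \frac{X}{72}$)
$\left(-13926 + 32597\right) \left(k{\left(79,61 \right)} - 19307\right) = \left(-13926 + 32597\right) \left(\left(- \frac{17}{112} + \frac{1}{72} \cdot 79\right) - 19307\right) = 18671 \left(\left(- \frac{17}{112} + \frac{79}{72}\right) - 19307\right) = 18671 \left(\frac{953}{1008} - 19307\right) = 18671 \left(- \frac{19460503}{1008}\right) = - \frac{363347051513}{1008}$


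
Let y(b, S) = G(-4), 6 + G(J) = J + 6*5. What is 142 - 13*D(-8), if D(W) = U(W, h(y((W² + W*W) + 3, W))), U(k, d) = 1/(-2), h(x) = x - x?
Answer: 297/2 ≈ 148.50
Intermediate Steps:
G(J) = 24 + J (G(J) = -6 + (J + 6*5) = -6 + (J + 30) = -6 + (30 + J) = 24 + J)
y(b, S) = 20 (y(b, S) = 24 - 4 = 20)
h(x) = 0
U(k, d) = -½
D(W) = -½
142 - 13*D(-8) = 142 - 13*(-½) = 142 + 13/2 = 297/2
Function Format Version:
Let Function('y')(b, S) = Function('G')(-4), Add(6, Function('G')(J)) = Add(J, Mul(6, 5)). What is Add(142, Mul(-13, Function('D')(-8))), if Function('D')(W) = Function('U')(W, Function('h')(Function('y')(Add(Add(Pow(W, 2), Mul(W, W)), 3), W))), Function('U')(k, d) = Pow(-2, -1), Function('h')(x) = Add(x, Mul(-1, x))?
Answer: Rational(297, 2) ≈ 148.50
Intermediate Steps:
Function('G')(J) = Add(24, J) (Function('G')(J) = Add(-6, Add(J, Mul(6, 5))) = Add(-6, Add(J, 30)) = Add(-6, Add(30, J)) = Add(24, J))
Function('y')(b, S) = 20 (Function('y')(b, S) = Add(24, -4) = 20)
Function('h')(x) = 0
Function('U')(k, d) = Rational(-1, 2)
Function('D')(W) = Rational(-1, 2)
Add(142, Mul(-13, Function('D')(-8))) = Add(142, Mul(-13, Rational(-1, 2))) = Add(142, Rational(13, 2)) = Rational(297, 2)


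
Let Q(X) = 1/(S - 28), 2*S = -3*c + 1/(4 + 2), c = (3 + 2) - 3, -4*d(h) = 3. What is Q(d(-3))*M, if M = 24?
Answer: -288/371 ≈ -0.77628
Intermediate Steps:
d(h) = -¾ (d(h) = -¼*3 = -¾)
c = 2 (c = 5 - 3 = 2)
S = -35/12 (S = (-3*2 + 1/(4 + 2))/2 = (-6 + 1/6)/2 = (-6 + ⅙)/2 = (½)*(-35/6) = -35/12 ≈ -2.9167)
Q(X) = -12/371 (Q(X) = 1/(-35/12 - 28) = 1/(-371/12) = -12/371)
Q(d(-3))*M = -12/371*24 = -288/371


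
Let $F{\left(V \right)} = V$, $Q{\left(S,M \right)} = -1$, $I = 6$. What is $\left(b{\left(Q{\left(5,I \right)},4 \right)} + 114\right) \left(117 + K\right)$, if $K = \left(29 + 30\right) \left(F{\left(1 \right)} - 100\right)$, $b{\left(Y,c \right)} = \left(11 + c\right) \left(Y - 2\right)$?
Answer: $-394956$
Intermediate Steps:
$b{\left(Y,c \right)} = \left(-2 + Y\right) \left(11 + c\right)$ ($b{\left(Y,c \right)} = \left(11 + c\right) \left(-2 + Y\right) = \left(-2 + Y\right) \left(11 + c\right)$)
$K = -5841$ ($K = \left(29 + 30\right) \left(1 - 100\right) = 59 \left(-99\right) = -5841$)
$\left(b{\left(Q{\left(5,I \right)},4 \right)} + 114\right) \left(117 + K\right) = \left(\left(-22 - 8 + 11 \left(-1\right) - 4\right) + 114\right) \left(117 - 5841\right) = \left(\left(-22 - 8 - 11 - 4\right) + 114\right) \left(-5724\right) = \left(-45 + 114\right) \left(-5724\right) = 69 \left(-5724\right) = -394956$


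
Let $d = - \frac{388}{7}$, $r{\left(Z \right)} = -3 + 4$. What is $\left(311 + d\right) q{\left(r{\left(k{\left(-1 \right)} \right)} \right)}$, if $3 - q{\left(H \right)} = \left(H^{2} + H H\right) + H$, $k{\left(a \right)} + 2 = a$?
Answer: $0$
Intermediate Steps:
$k{\left(a \right)} = -2 + a$
$r{\left(Z \right)} = 1$
$d = - \frac{388}{7}$ ($d = \left(-388\right) \frac{1}{7} = - \frac{388}{7} \approx -55.429$)
$q{\left(H \right)} = 3 - H - 2 H^{2}$ ($q{\left(H \right)} = 3 - \left(\left(H^{2} + H H\right) + H\right) = 3 - \left(\left(H^{2} + H^{2}\right) + H\right) = 3 - \left(2 H^{2} + H\right) = 3 - \left(H + 2 H^{2}\right) = 3 - H - 2 H^{2}$)
$\left(311 + d\right) q{\left(r{\left(k{\left(-1 \right)} \right)} \right)} = \left(311 - \frac{388}{7}\right) \left(3 - 1 - 2 \cdot 1^{2}\right) = \frac{1789 \left(3 - 1 - 2\right)}{7} = \frac{1789}{7} \cdot 0 = 0$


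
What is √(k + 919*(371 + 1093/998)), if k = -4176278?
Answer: 5*I*√152760022690/998 ≈ 1958.1*I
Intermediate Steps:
√(k + 919*(371 + 1093/998)) = √(-4176278 + 919*(371 + 1093/998)) = √(-4176278 + 919*(371351/998)) = √(-4176278 + 341271569/998) = √(-3826653875/998) = 5*I*√152760022690/998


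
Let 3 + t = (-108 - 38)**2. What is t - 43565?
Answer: -22252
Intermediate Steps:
t = 21313 (t = -3 + (-108 - 38)**2 = -3 + (-146)**2 = -3 + 21316 = 21313)
t - 43565 = 21313 - 43565 = -22252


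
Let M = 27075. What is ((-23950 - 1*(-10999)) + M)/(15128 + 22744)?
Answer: 1177/3156 ≈ 0.37294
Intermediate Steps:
((-23950 - 1*(-10999)) + M)/(15128 + 22744) = ((-23950 - 1*(-10999)) + 27075)/(15128 + 22744) = ((-23950 + 10999) + 27075)/37872 = (-12951 + 27075)*(1/37872) = 14124*(1/37872) = 1177/3156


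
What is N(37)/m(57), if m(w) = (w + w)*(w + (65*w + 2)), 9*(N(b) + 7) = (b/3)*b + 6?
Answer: 599/5792796 ≈ 0.00010340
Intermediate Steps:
N(b) = -19/3 + b²/27 (N(b) = -7 + ((b/3)*b + 6)/9 = -7 + (b²/3 + 6)/9 = -7 + (6 + b²/3)/9 = -7 + (⅔ + b²/27) = -19/3 + b²/27)
m(w) = 2*w*(2 + 66*w) (m(w) = (2*w)*(w + (2 + 65*w)) = (2*w)*(2 + 66*w) = 2*w*(2 + 66*w))
N(37)/m(57) = (-19/3 + (1/27)*37²)/((4*57*(1 + 33*57))) = (-19/3 + (1/27)*1369)/((4*57*(1 + 1881))) = (-19/3 + 1369/27)/((4*57*1882)) = (1198/27)/429096 = (1198/27)*(1/429096) = 599/5792796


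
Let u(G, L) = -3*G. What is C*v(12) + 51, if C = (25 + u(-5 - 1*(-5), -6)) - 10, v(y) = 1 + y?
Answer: 246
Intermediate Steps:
C = 15 (C = (25 - 3*(-5 - 1*(-5))) - 10 = (25 - 3*(-5 + 5)) - 10 = (25 - 3*0) - 10 = (25 + 0) - 10 = 25 - 10 = 15)
C*v(12) + 51 = 15*(1 + 12) + 51 = 15*13 + 51 = 195 + 51 = 246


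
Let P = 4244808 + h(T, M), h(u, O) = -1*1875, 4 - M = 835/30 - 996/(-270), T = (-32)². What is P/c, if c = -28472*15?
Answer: -1414311/142360 ≈ -9.9348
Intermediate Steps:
T = 1024
M = -2477/90 (M = 4 - (835/30 - 996/(-270)) = 4 - (835*(1/30) - 996*(-1/270)) = 4 - (167/6 + 166/45) = 4 - 1*2837/90 = 4 - 2837/90 = -2477/90 ≈ -27.522)
h(u, O) = -1875
c = -427080
P = 4242933 (P = 4244808 - 1875 = 4242933)
P/c = 4242933/(-427080) = 4242933*(-1/427080) = -1414311/142360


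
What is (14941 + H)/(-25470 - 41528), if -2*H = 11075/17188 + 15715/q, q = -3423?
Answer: -251189349409/1126227268272 ≈ -0.22304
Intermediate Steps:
H = 33171385/16809864 (H = -(11075/17188 + 15715/(-3423))/2 = -(11075*(1/17188) + 15715*(-1/3423))/2 = -(11075/17188 - 2245/489)/2 = -½*(-33171385/8404932) = 33171385/16809864 ≈ 1.9733)
(14941 + H)/(-25470 - 41528) = (14941 + 33171385/16809864)/(-25470 - 41528) = (251189349409/16809864)/(-66998) = (251189349409/16809864)*(-1/66998) = -251189349409/1126227268272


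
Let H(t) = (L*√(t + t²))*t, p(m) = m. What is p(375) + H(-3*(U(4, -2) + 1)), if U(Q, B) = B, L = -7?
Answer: 375 - 42*√3 ≈ 302.25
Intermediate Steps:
H(t) = -7*t*√(t + t²) (H(t) = (-7*√(t + t²))*t = -7*t*√(t + t²))
p(375) + H(-3*(U(4, -2) + 1)) = 375 - 7*(-3*(-2 + 1))*√((-3*(-2 + 1))*(1 - 3*(-2 + 1))) = 375 - 7*(-3*(-1))*√((-3*(-1))*(1 - 3*(-1))) = 375 - 7*3*√(3*(1 + 3)) = 375 - 7*3*√(3*4) = 375 - 7*3*√12 = 375 - 7*3*2*√3 = 375 - 42*√3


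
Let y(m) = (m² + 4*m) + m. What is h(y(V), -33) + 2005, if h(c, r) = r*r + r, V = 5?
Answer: 3061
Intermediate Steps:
y(m) = m² + 5*m
h(c, r) = r + r² (h(c, r) = r² + r = r + r²)
h(y(V), -33) + 2005 = -33*(1 - 33) + 2005 = -33*(-32) + 2005 = 1056 + 2005 = 3061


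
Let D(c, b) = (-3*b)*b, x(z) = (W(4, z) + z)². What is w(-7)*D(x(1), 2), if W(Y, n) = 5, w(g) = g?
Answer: 84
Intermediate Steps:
x(z) = (5 + z)²
D(c, b) = -3*b²
w(-7)*D(x(1), 2) = -(-21)*2² = -(-21)*4 = -7*(-12) = 84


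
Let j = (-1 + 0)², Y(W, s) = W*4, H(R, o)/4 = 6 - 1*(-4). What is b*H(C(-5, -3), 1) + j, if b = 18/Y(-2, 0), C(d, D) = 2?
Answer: -89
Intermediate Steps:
H(R, o) = 40 (H(R, o) = 4*(6 - 1*(-4)) = 4*(6 + 4) = 4*10 = 40)
Y(W, s) = 4*W
j = 1 (j = (-1)² = 1)
b = -9/4 (b = 18/((4*(-2))) = 18/(-8) = 18*(-⅛) = -9/4 ≈ -2.2500)
b*H(C(-5, -3), 1) + j = -9/4*40 + 1 = -90 + 1 = -89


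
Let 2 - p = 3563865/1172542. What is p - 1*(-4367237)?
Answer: 5120767587673/1172542 ≈ 4.3672e+6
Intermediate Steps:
p = -1218781/1172542 (p = 2 - 3563865/1172542 = -1218781/1172542 ≈ -1.0394)
p - 1*(-4367237) = -1218781/1172542 - 1*(-4367237) = -1218781/1172542 + 4367237 = 5120767587673/1172542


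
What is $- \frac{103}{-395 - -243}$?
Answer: $\frac{103}{152} \approx 0.67763$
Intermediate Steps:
$- \frac{103}{-395 - -243} = - \frac{103}{-395 + 243} = - \frac{103}{-152} = \left(-103\right) \left(- \frac{1}{152}\right) = \frac{103}{152}$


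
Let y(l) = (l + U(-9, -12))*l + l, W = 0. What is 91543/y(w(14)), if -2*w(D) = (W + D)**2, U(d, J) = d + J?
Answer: 91543/11564 ≈ 7.9162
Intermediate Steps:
U(d, J) = J + d
w(D) = -D**2/2 (w(D) = -(0 + D)**2/2 = -D**2/2)
y(l) = l + l*(-21 + l) (y(l) = (l + (-12 - 9))*l + l = (l - 21)*l + l = (-21 + l)*l + l = l*(-21 + l) + l = l + l*(-21 + l))
91543/y(w(14)) = 91543/(((-1/2*14**2)*(-20 - 1/2*14**2))) = 91543/(((-1/2*196)*(-20 - 1/2*196))) = 91543/((-98*(-20 - 98))) = 91543/((-98*(-118))) = 91543/11564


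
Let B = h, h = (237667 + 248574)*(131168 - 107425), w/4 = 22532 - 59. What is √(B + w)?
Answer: √11544909955 ≈ 1.0745e+5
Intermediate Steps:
w = 89892 (w = 4*(22532 - 59) = 4*22473 = 89892)
h = 11544820063 (h = 486241*23743 = 11544820063)
B = 11544820063
√(B + w) = √(11544820063 + 89892) = √11544909955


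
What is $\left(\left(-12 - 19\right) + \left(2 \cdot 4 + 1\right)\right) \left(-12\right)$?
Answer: $264$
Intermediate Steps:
$\left(\left(-12 - 19\right) + \left(2 \cdot 4 + 1\right)\right) \left(-12\right) = \left(-31 + \left(8 + 1\right)\right) \left(-12\right) = \left(-31 + 9\right) \left(-12\right) = \left(-22\right) \left(-12\right) = 264$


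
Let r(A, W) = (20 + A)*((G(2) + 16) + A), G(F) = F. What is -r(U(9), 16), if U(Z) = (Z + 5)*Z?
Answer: -21024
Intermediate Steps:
U(Z) = Z*(5 + Z) (U(Z) = (5 + Z)*Z = Z*(5 + Z))
r(A, W) = (18 + A)*(20 + A) (r(A, W) = (20 + A)*((2 + 16) + A) = (20 + A)*(18 + A) = (18 + A)*(20 + A))
-r(U(9), 16) = -(360 + (9*(5 + 9))**2 + 38*(9*(5 + 9))) = -(360 + (9*14)**2 + 38*(9*14)) = -(360 + 126**2 + 38*126) = -(360 + 15876 + 4788) = -1*21024 = -21024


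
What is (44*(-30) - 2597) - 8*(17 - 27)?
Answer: -3837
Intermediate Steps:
(44*(-30) - 2597) - 8*(17 - 27) = (-1320 - 2597) - 8*(-10) = -3917 + 80 = -3837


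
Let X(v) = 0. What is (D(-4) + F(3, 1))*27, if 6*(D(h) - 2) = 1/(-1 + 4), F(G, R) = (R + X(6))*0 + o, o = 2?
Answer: 219/2 ≈ 109.50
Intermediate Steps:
F(G, R) = 2 (F(G, R) = (R + 0)*0 + 2 = R*0 + 2 = 0 + 2 = 2)
D(h) = 37/18 (D(h) = 2 + 1/(6*(-1 + 4)) = 2 + (⅙)/3 = 2 + (⅙)*(⅓) = 2 + 1/18 = 37/18)
(D(-4) + F(3, 1))*27 = (37/18 + 2)*27 = (73/18)*27 = 219/2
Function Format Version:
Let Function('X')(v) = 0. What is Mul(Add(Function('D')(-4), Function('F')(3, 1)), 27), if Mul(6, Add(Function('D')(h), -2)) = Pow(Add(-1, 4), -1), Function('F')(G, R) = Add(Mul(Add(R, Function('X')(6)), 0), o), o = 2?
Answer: Rational(219, 2) ≈ 109.50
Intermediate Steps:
Function('F')(G, R) = 2 (Function('F')(G, R) = Add(Mul(Add(R, 0), 0), 2) = Add(Mul(R, 0), 2) = Add(0, 2) = 2)
Function('D')(h) = Rational(37, 18) (Function('D')(h) = Add(2, Mul(Rational(1, 6), Pow(Add(-1, 4), -1))) = Add(2, Mul(Rational(1, 6), Pow(3, -1))) = Add(2, Mul(Rational(1, 6), Rational(1, 3))) = Add(2, Rational(1, 18)) = Rational(37, 18))
Mul(Add(Function('D')(-4), Function('F')(3, 1)), 27) = Mul(Add(Rational(37, 18), 2), 27) = Mul(Rational(73, 18), 27) = Rational(219, 2)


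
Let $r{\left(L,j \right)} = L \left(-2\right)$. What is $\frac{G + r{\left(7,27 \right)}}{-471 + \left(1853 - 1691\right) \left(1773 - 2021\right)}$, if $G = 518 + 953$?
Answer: $- \frac{1457}{40647} \approx -0.035845$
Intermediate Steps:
$G = 1471$
$r{\left(L,j \right)} = - 2 L$
$\frac{G + r{\left(7,27 \right)}}{-471 + \left(1853 - 1691\right) \left(1773 - 2021\right)} = \frac{1471 - 14}{-471 + \left(1853 - 1691\right) \left(1773 - 2021\right)} = \frac{1471 - 14}{-471 + 162 \left(-248\right)} = \frac{1457}{-471 - 40176} = \frac{1457}{-40647} = 1457 \left(- \frac{1}{40647}\right) = - \frac{1457}{40647}$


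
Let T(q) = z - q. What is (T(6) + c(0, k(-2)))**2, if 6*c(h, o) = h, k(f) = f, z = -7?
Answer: 169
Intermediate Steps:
c(h, o) = h/6
T(q) = -7 - q
(T(6) + c(0, k(-2)))**2 = ((-7 - 1*6) + (1/6)*0)**2 = ((-7 - 6) + 0)**2 = (-13 + 0)**2 = (-13)**2 = 169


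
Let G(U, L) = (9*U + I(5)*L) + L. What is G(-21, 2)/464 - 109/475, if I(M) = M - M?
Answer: -139401/220400 ≈ -0.63249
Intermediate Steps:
I(M) = 0
G(U, L) = L + 9*U (G(U, L) = (9*U + 0*L) + L = (9*U + 0) + L = 9*U + L = L + 9*U)
G(-21, 2)/464 - 109/475 = (2 + 9*(-21))/464 - 109/475 = (2 - 189)*(1/464) - 109*1/475 = -187*1/464 - 109/475 = -187/464 - 109/475 = -139401/220400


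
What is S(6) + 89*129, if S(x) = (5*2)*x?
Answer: 11541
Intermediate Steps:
S(x) = 10*x
S(6) + 89*129 = 10*6 + 89*129 = 60 + 11481 = 11541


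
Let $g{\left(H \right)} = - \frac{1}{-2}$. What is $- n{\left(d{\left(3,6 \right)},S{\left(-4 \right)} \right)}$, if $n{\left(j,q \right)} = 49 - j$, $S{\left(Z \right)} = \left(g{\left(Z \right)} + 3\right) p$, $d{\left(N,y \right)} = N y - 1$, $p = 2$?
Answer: $-32$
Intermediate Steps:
$g{\left(H \right)} = \frac{1}{2}$ ($g{\left(H \right)} = \left(-1\right) \left(- \frac{1}{2}\right) = \frac{1}{2}$)
$d{\left(N,y \right)} = -1 + N y$
$S{\left(Z \right)} = 7$ ($S{\left(Z \right)} = \left(\frac{1}{2} + 3\right) 2 = \frac{7}{2} \cdot 2 = 7$)
$- n{\left(d{\left(3,6 \right)},S{\left(-4 \right)} \right)} = - (49 - \left(-1 + 3 \cdot 6\right)) = - (49 - \left(-1 + 18\right)) = - (49 - 17) = \left(-1\right) 32 = -32$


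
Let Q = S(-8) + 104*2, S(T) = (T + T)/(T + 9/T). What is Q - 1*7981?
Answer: -567301/73 ≈ -7771.3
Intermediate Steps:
S(T) = 2*T/(T + 9/T) (S(T) = (2*T)/(T + 9/T) = 2*T/(T + 9/T))
Q = 15312/73 (Q = 2*(-8)**2/(9 + (-8)**2) + 104*2 = 2*64/(9 + 64) + 208 = 2*64/73 + 208 = 2*64*(1/73) + 208 = 128/73 + 208 = 15312/73 ≈ 209.75)
Q - 1*7981 = 15312/73 - 1*7981 = 15312/73 - 7981 = -567301/73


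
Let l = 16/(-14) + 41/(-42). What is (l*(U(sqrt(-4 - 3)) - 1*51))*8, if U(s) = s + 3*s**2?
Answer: 8544/7 - 356*I*sqrt(7)/21 ≈ 1220.6 - 44.852*I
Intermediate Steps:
l = -89/42 (l = 16*(-1/14) + 41*(-1/42) = -8/7 - 41/42 = -89/42 ≈ -2.1190)
(l*(U(sqrt(-4 - 3)) - 1*51))*8 = -89*(sqrt(-4 - 3)*(1 + 3*sqrt(-4 - 3)) - 1*51)/42*8 = -89*(sqrt(-7)*(1 + 3*sqrt(-7)) - 51)/42*8 = -89*((I*sqrt(7))*(1 + 3*(I*sqrt(7))) - 51)/42*8 = -89*((I*sqrt(7))*(1 + 3*I*sqrt(7)) - 51)/42*8 = -89*(I*sqrt(7)*(1 + 3*I*sqrt(7)) - 51)/42*8 = -89*(-51 + I*sqrt(7)*(1 + 3*I*sqrt(7)))/42*8 = (1513/14 - 89*I*sqrt(7)*(1 + 3*I*sqrt(7))/42)*8 = 6052/7 - 356*I*sqrt(7)*(1 + 3*I*sqrt(7))/21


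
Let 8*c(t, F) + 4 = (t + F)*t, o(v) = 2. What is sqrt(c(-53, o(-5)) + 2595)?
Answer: sqrt(46918)/4 ≈ 54.151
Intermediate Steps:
c(t, F) = -1/2 + t*(F + t)/8 (c(t, F) = -1/2 + ((t + F)*t)/8 = -1/2 + ((F + t)*t)/8 = -1/2 + (t*(F + t))/8 = -1/2 + t*(F + t)/8)
sqrt(c(-53, o(-5)) + 2595) = sqrt((-1/2 + (1/8)*(-53)**2 + (1/8)*2*(-53)) + 2595) = sqrt((-1/2 + (1/8)*2809 - 53/4) + 2595) = sqrt((-1/2 + 2809/8 - 53/4) + 2595) = sqrt(2699/8 + 2595) = sqrt(23459/8) = sqrt(46918)/4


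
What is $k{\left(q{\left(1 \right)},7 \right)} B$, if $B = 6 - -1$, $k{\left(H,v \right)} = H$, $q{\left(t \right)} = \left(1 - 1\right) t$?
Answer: $0$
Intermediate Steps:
$q{\left(t \right)} = 0$ ($q{\left(t \right)} = 0 t = 0$)
$B = 7$ ($B = 6 + 1 = 7$)
$k{\left(q{\left(1 \right)},7 \right)} B = 0 \cdot 7 = 0$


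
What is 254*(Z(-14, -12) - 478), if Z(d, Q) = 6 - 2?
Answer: -120396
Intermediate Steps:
Z(d, Q) = 4
254*(Z(-14, -12) - 478) = 254*(4 - 478) = 254*(-474) = -120396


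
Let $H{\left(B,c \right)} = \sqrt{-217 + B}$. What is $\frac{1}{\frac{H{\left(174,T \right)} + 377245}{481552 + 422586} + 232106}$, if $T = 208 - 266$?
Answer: $\frac{94869496886595237}{22019819027967170544086} - \frac{452069 i \sqrt{43}}{22019819027967170544086} \approx 4.3084 \cdot 10^{-6} - 1.3462 \cdot 10^{-16} i$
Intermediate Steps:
$T = -58$
$\frac{1}{\frac{H{\left(174,T \right)} + 377245}{481552 + 422586} + 232106} = \frac{1}{\frac{\sqrt{-217 + 174} + 377245}{481552 + 422586} + 232106} = \frac{1}{\frac{\sqrt{-43} + 377245}{904138} + 232106} = \frac{1}{\left(i \sqrt{43} + 377245\right) \frac{1}{904138} + 232106} = \frac{1}{\left(377245 + i \sqrt{43}\right) \frac{1}{904138} + 232106} = \frac{1}{\left(\frac{377245}{904138} + \frac{i \sqrt{43}}{904138}\right) + 232106} = \frac{1}{\frac{209856231873}{904138} + \frac{i \sqrt{43}}{904138}}$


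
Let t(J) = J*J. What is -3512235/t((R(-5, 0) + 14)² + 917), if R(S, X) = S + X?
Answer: -3512235/996004 ≈ -3.5263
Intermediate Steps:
t(J) = J²
-3512235/t((R(-5, 0) + 14)² + 917) = -3512235/(((-5 + 0) + 14)² + 917)² = -3512235/((-5 + 14)² + 917)² = -3512235/(9² + 917)² = -3512235/(81 + 917)² = -3512235/(998²) = -3512235/996004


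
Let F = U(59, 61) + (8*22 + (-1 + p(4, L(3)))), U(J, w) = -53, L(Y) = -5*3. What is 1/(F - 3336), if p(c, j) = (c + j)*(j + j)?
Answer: -1/2884 ≈ -0.00034674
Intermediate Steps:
L(Y) = -15
p(c, j) = 2*j*(c + j) (p(c, j) = (c + j)*(2*j) = 2*j*(c + j))
F = 452 (F = -53 + (8*22 + (-1 + 2*(-15)*(4 - 15))) = -53 + (176 + (-1 + 2*(-15)*(-11))) = -53 + (176 + (-1 + 330)) = -53 + (176 + 329) = -53 + 505 = 452)
1/(F - 3336) = 1/(452 - 3336) = 1/(-2884) = -1/2884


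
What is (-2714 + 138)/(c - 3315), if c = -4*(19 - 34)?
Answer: 368/465 ≈ 0.79140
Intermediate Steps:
c = 60 (c = -4*(-15) = 60)
(-2714 + 138)/(c - 3315) = (-2714 + 138)/(60 - 3315) = -2576/(-3255) = -2576*(-1/3255) = 368/465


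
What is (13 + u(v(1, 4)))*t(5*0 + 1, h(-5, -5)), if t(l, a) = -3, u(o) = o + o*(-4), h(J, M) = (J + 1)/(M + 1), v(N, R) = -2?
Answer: -57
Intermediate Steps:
h(J, M) = (1 + J)/(1 + M)
u(o) = -3*o (u(o) = o - 4*o = -3*o)
(13 + u(v(1, 4)))*t(5*0 + 1, h(-5, -5)) = (13 - 3*(-2))*(-3) = (13 + 6)*(-3) = 19*(-3) = -57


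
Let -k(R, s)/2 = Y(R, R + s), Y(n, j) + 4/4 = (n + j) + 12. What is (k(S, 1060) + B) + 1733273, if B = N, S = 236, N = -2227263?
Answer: -497076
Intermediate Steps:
Y(n, j) = 11 + j + n (Y(n, j) = -1 + ((n + j) + 12) = -1 + ((j + n) + 12) = -1 + (12 + j + n) = 11 + j + n)
k(R, s) = -22 - 4*R - 2*s (k(R, s) = -2*(11 + (R + s) + R) = -2*(11 + s + 2*R) = -22 - 4*R - 2*s)
B = -2227263
(k(S, 1060) + B) + 1733273 = ((-22 - 4*236 - 2*1060) - 2227263) + 1733273 = ((-22 - 944 - 2120) - 2227263) + 1733273 = (-3086 - 2227263) + 1733273 = -2230349 + 1733273 = -497076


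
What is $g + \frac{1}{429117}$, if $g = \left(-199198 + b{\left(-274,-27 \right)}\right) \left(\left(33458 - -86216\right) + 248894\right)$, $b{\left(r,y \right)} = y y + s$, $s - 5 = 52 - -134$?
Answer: $- \frac{31359409447146767}{429117} \approx -7.3079 \cdot 10^{10}$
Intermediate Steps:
$s = 191$ ($s = 5 + \left(52 - -134\right) = 5 + \left(52 + 134\right) = 5 + 186 = 191$)
$b{\left(r,y \right)} = 191 + y^{2}$ ($b{\left(r,y \right)} = y y + 191 = y^{2} + 191 = 191 + y^{2}$)
$g = -73078925904$ ($g = \left(-199198 + \left(191 + \left(-27\right)^{2}\right)\right) \left(\left(33458 - -86216\right) + 248894\right) = \left(-199198 + \left(191 + 729\right)\right) \left(\left(33458 + 86216\right) + 248894\right) = \left(-199198 + 920\right) \left(119674 + 248894\right) = \left(-198278\right) 368568 = -73078925904$)
$g + \frac{1}{429117} = -73078925904 + \frac{1}{429117} = - \frac{31359409447146767}{429117}$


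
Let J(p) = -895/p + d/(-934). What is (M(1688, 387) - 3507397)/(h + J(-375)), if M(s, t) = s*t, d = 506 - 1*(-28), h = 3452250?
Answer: -99966288525/120915119818 ≈ -0.82675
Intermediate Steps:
d = 534 (d = 506 + 28 = 534)
J(p) = -267/467 - 895/p (J(p) = -895/p + 534/(-934) = -895/p + 534*(-1/934) = -895/p - 267/467 = -267/467 - 895/p)
(M(1688, 387) - 3507397)/(h + J(-375)) = (1688*387 - 3507397)/(3452250 + (-267/467 - 895/(-375))) = (653256 - 3507397)/(3452250 + (-267/467 - 895*(-1/375))) = -2854141/(3452250 + (-267/467 + 179/75)) = -2854141/(3452250 + 63568/35025) = -2854141/120915119818/35025 = -2854141*35025/120915119818 = -99966288525/120915119818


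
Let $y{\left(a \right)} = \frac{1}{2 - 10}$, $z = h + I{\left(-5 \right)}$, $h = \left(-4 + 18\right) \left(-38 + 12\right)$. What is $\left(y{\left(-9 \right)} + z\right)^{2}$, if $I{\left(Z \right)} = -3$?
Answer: $\frac{8625969}{64} \approx 1.3478 \cdot 10^{5}$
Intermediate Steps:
$h = -364$ ($h = 14 \left(-26\right) = -364$)
$z = -367$ ($z = -364 - 3 = -367$)
$y{\left(a \right)} = - \frac{1}{8}$ ($y{\left(a \right)} = \frac{1}{-8} = - \frac{1}{8}$)
$\left(y{\left(-9 \right)} + z\right)^{2} = \left(- \frac{1}{8} - 367\right)^{2} = \left(- \frac{2937}{8}\right)^{2} = \frac{8625969}{64}$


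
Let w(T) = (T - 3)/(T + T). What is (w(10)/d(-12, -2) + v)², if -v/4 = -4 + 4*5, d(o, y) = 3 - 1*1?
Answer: 6517809/1600 ≈ 4073.6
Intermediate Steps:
w(T) = (-3 + T)/(2*T) (w(T) = (-3 + T)/((2*T)) = (-3 + T)*(1/(2*T)) = (-3 + T)/(2*T))
d(o, y) = 2 (d(o, y) = 3 - 1 = 2)
v = -64 (v = -4*(-4 + 4*5) = -4*(-4 + 20) = -4*16 = -64)
(w(10)/d(-12, -2) + v)² = (((½)*(-3 + 10)/10)/2 - 64)² = (((½)*(⅒)*7)*(½) - 64)² = ((7/20)*(½) - 64)² = (7/40 - 64)² = (-2553/40)² = 6517809/1600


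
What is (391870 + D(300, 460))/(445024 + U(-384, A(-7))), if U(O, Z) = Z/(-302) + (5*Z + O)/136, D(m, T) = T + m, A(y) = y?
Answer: 8063049680/9138950071 ≈ 0.88227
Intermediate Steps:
U(O, Z) = O/136 + 687*Z/20536 (U(O, Z) = Z*(-1/302) + (O + 5*Z)*(1/136) = -Z/302 + (O/136 + 5*Z/136) = O/136 + 687*Z/20536)
(391870 + D(300, 460))/(445024 + U(-384, A(-7))) = (391870 + (460 + 300))/(445024 + ((1/136)*(-384) + (687/20536)*(-7))) = (391870 + 760)/(445024 + (-48/17 - 4809/20536)) = 392630/(445024 - 62793/20536) = 392630/(9138950071/20536) = 392630*(20536/9138950071) = 8063049680/9138950071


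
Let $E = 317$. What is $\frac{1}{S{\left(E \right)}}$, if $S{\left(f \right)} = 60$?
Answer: $\frac{1}{60} \approx 0.016667$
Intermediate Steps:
$\frac{1}{S{\left(E \right)}} = \frac{1}{60}$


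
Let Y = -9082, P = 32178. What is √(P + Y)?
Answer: 2*√5774 ≈ 151.97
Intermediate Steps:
√(P + Y) = √(32178 - 9082) = √23096 = 2*√5774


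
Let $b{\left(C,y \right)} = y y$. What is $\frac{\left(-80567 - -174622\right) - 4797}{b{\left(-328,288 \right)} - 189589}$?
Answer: $- \frac{89258}{106645} \approx -0.83696$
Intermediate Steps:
$b{\left(C,y \right)} = y^{2}$
$\frac{\left(-80567 - -174622\right) - 4797}{b{\left(-328,288 \right)} - 189589} = \frac{\left(-80567 - -174622\right) - 4797}{288^{2} - 189589} = \frac{\left(-80567 + 174622\right) - 4797}{82944 - 189589} = \frac{94055 - 4797}{-106645} = 89258 \left(- \frac{1}{106645}\right) = - \frac{89258}{106645}$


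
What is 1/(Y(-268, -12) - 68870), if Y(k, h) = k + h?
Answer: -1/69150 ≈ -1.4461e-5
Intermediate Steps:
Y(k, h) = h + k
1/(Y(-268, -12) - 68870) = 1/((-12 - 268) - 68870) = 1/(-280 - 68870) = 1/(-69150) = -1/69150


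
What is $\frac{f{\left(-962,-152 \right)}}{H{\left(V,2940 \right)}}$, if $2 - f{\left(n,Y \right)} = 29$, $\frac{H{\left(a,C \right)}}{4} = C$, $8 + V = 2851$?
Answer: $- \frac{9}{3920} \approx -0.0022959$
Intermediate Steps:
$V = 2843$ ($V = -8 + 2851 = 2843$)
$H{\left(a,C \right)} = 4 C$
$f{\left(n,Y \right)} = -27$ ($f{\left(n,Y \right)} = 2 - 29 = -27$)
$\frac{f{\left(-962,-152 \right)}}{H{\left(V,2940 \right)}} = - \frac{27}{4 \cdot 2940} = - \frac{27}{11760} = \left(-27\right) \frac{1}{11760} = - \frac{9}{3920}$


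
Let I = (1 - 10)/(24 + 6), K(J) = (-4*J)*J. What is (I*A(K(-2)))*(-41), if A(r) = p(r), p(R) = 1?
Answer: 123/10 ≈ 12.300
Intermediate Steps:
K(J) = -4*J**2
I = -3/10 (I = -9/30 = -9*1/30 = -3/10 ≈ -0.30000)
A(r) = 1
(I*A(K(-2)))*(-41) = -3/10*1*(-41) = -3/10*(-41) = 123/10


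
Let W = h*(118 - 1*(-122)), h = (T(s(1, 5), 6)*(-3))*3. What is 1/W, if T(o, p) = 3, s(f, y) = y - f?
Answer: -1/6480 ≈ -0.00015432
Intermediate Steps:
h = -27 (h = (3*(-3))*3 = -9*3 = -27)
W = -6480 (W = -27*(118 - 1*(-122)) = -27*(118 + 122) = -27*240 = -6480)
1/W = 1/(-6480) = -1/6480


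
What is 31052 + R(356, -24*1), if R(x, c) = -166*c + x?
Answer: 35392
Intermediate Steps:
R(x, c) = x - 166*c
31052 + R(356, -24*1) = 31052 + (356 - (-3984)) = 31052 + (356 - 166*(-24)) = 31052 + (356 + 3984) = 31052 + 4340 = 35392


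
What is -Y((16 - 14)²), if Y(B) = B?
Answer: -4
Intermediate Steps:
-Y((16 - 14)²) = -(16 - 14)² = -1*2² = -1*4 = -4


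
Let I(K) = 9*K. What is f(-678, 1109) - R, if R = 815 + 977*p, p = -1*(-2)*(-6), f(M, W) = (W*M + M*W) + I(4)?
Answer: -1492859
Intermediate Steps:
f(M, W) = 36 + 2*M*W (f(M, W) = (W*M + M*W) + 9*4 = (M*W + M*W) + 36 = 2*M*W + 36 = 36 + 2*M*W)
p = -12 (p = 2*(-6) = -12)
R = -10909 (R = 815 + 977*(-12) = 815 - 11724 = -10909)
f(-678, 1109) - R = (36 + 2*(-678)*1109) - 1*(-10909) = (36 - 1503804) + 10909 = -1503768 + 10909 = -1492859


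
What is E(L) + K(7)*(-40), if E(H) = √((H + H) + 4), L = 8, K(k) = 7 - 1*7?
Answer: 2*√5 ≈ 4.4721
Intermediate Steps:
K(k) = 0 (K(k) = 7 - 7 = 0)
E(H) = √(4 + 2*H) (E(H) = √(2*H + 4) = √(4 + 2*H))
E(L) + K(7)*(-40) = √(4 + 2*8) + 0*(-40) = √(4 + 16) + 0 = √20 + 0 = 2*√5 + 0 = 2*√5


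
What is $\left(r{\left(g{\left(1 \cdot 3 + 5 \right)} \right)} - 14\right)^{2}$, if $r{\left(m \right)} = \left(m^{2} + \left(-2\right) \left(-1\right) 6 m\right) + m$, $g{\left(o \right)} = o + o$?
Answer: $202500$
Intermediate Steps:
$g{\left(o \right)} = 2 o$
$r{\left(m \right)} = m^{2} + 13 m$ ($r{\left(m \right)} = \left(m^{2} + 2 \cdot 6 m\right) + m = \left(m^{2} + 12 m\right) + m = m^{2} + 13 m$)
$\left(r{\left(g{\left(1 \cdot 3 + 5 \right)} \right)} - 14\right)^{2} = \left(2 \left(1 \cdot 3 + 5\right) \left(13 + 2 \left(1 \cdot 3 + 5\right)\right) - 14\right)^{2} = \left(2 \left(3 + 5\right) \left(13 + 2 \left(3 + 5\right)\right) - 14\right)^{2} = \left(2 \cdot 8 \left(13 + 2 \cdot 8\right) - 14\right)^{2} = \left(16 \left(13 + 16\right) - 14\right)^{2} = \left(16 \cdot 29 - 14\right)^{2} = \left(464 - 14\right)^{2} = 450^{2} = 202500$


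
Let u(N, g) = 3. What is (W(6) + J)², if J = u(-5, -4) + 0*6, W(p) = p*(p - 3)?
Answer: 441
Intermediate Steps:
W(p) = p*(-3 + p)
J = 3 (J = 3 + 0*6 = 3 + 0 = 3)
(W(6) + J)² = (6*(-3 + 6) + 3)² = (6*3 + 3)² = (18 + 3)² = 21² = 441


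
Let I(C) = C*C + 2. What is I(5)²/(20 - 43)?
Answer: -729/23 ≈ -31.696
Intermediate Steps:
I(C) = 2 + C² (I(C) = C² + 2 = 2 + C²)
I(5)²/(20 - 43) = (2 + 5²)²/(20 - 43) = (2 + 25)²/(-23) = -1/23*27² = -1/23*729 = -729/23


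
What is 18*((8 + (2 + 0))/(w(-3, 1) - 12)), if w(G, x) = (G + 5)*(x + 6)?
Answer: 90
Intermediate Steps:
w(G, x) = (5 + G)*(6 + x)
18*((8 + (2 + 0))/(w(-3, 1) - 12)) = 18*((8 + (2 + 0))/((30 + 5*1 + 6*(-3) - 3*1) - 12)) = 18*((8 + 2)/((30 + 5 - 18 - 3) - 12)) = 18*(10/(14 - 12)) = 18*(10/2) = 18*(10*(½)) = 18*5 = 90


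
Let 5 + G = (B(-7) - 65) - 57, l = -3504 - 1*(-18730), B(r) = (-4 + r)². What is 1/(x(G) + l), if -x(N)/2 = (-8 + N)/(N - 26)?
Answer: 8/121801 ≈ 6.5681e-5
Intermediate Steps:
l = 15226 (l = -3504 + 18730 = 15226)
G = -6 (G = -5 + (((-4 - 7)² - 65) - 57) = -5 + (((-11)² - 65) - 57) = -5 + ((121 - 65) - 57) = -5 + (56 - 57) = -5 - 1 = -6)
x(N) = -2*(-8 + N)/(-26 + N) (x(N) = -2*(-8 + N)/(N - 26) = -2*(-8 + N)/(-26 + N))
1/(x(G) + l) = 1/(2*(8 - 1*(-6))/(-26 - 6) + 15226) = 1/(2*(8 + 6)/(-32) + 15226) = 1/(2*(-1/32)*14 + 15226) = 1/(-7/8 + 15226) = 1/(121801/8) = 8/121801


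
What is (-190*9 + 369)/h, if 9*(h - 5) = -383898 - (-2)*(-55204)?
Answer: 12069/494261 ≈ 0.024418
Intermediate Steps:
h = -494261/9 (h = 5 + (-383898 - (-2)*(-55204))/9 = 5 + (-383898 - 1*110408)/9 = 5 + (-383898 - 110408)/9 = 5 + (⅑)*(-494306) = 5 - 494306/9 = -494261/9 ≈ -54918.)
(-190*9 + 369)/h = (-190*9 + 369)/(-494261/9) = (-190*9 + 369)*(-9/494261) = (-1710 + 369)*(-9/494261) = -1341*(-9/494261) = 12069/494261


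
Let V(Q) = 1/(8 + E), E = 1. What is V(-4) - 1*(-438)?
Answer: 3943/9 ≈ 438.11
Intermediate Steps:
V(Q) = 1/9 (V(Q) = 1/(8 + 1) = 1/9)
V(-4) - 1*(-438) = 1/9 - 1*(-438) = 1/9 + 438 = 3943/9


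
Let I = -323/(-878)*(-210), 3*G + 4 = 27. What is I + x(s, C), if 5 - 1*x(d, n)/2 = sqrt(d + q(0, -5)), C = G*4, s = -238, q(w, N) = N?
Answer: -29525/439 - 18*I*sqrt(3) ≈ -67.255 - 31.177*I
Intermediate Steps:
G = 23/3 (G = -4/3 + (1/3)*27 = -4/3 + 9 = 23/3 ≈ 7.6667)
C = 92/3 (C = (23/3)*4 = 92/3 ≈ 30.667)
x(d, n) = 10 - 2*sqrt(-5 + d) (x(d, n) = 10 - 2*sqrt(d - 5) = 10 - 2*sqrt(-5 + d))
I = -33915/439 (I = -323*(-1/878)*(-210) = (323/878)*(-210) = -33915/439 ≈ -77.255)
I + x(s, C) = -33915/439 + (10 - 2*sqrt(-5 - 238)) = -33915/439 + (10 - 18*I*sqrt(3)) = -29525/439 - 18*I*sqrt(3)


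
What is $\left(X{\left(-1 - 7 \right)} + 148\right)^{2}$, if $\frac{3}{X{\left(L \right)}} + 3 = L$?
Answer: $\frac{2640625}{121} \approx 21823.0$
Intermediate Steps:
$X{\left(L \right)} = \frac{3}{-3 + L}$
$\left(X{\left(-1 - 7 \right)} + 148\right)^{2} = \left(\frac{3}{-3 - 8} + 148\right)^{2} = \left(\frac{3}{-11} + 148\right)^{2} = \left(3 \left(- \frac{1}{11}\right) + 148\right)^{2} = \left(- \frac{3}{11} + 148\right)^{2} = \left(\frac{1625}{11}\right)^{2} = \frac{2640625}{121}$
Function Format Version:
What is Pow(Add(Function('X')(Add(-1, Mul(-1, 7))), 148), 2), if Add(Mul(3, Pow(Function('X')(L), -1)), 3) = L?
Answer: Rational(2640625, 121) ≈ 21823.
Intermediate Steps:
Function('X')(L) = Mul(3, Pow(Add(-3, L), -1))
Pow(Add(Function('X')(Add(-1, Mul(-1, 7))), 148), 2) = Pow(Add(Mul(3, Pow(Add(-3, Add(-1, Mul(-1, 7))), -1)), 148), 2) = Pow(Add(Mul(3, Pow(Add(-3, Add(-1, -7)), -1)), 148), 2) = Pow(Add(Mul(3, Pow(Add(-3, -8), -1)), 148), 2) = Pow(Add(Mul(3, Pow(-11, -1)), 148), 2) = Pow(Add(Mul(3, Rational(-1, 11)), 148), 2) = Pow(Add(Rational(-3, 11), 148), 2) = Pow(Rational(1625, 11), 2) = Rational(2640625, 121)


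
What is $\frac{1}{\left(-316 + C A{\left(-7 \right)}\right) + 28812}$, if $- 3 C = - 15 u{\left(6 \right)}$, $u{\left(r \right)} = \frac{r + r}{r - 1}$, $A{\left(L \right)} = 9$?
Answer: $\frac{1}{28604} \approx 3.496 \cdot 10^{-5}$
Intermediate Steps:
$u{\left(r \right)} = \frac{2 r}{-1 + r}$
$C = 12$ ($C = - \frac{\left(-15\right) 2 \cdot 6 \frac{1}{-1 + 6}}{3} = - \frac{\left(-15\right) 2 \cdot 6 \cdot \frac{1}{5}}{3} = - \frac{\left(-15\right) \frac{12}{5}}{3} = \left(- \frac{1}{3}\right) \left(-36\right) = 12$)
$\frac{1}{\left(-316 + C A{\left(-7 \right)}\right) + 28812} = \frac{1}{\left(-316 + 12 \cdot 9\right) + 28812} = \frac{1}{\left(-316 + 108\right) + 28812} = \frac{1}{-208 + 28812} = \frac{1}{28604}$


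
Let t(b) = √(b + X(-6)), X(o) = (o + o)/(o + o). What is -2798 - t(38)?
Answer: -2798 - √39 ≈ -2804.2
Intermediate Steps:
X(o) = 1 (X(o) = (2*o)/((2*o)) = (2*o)*(1/(2*o)) = 1)
t(b) = √(1 + b) (t(b) = √(b + 1) = √(1 + b))
-2798 - t(38) = -2798 - √(1 + 38) = -2798 - √39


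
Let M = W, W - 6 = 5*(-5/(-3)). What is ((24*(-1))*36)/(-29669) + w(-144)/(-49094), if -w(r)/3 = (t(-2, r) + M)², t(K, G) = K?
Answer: 167868509/4369709658 ≈ 0.038416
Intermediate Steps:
W = 43/3 (W = 6 + 5*(-5/(-3)) = 6 + 5*(-5*(-⅓)) = 6 + 5*(5/3) = 6 + 25/3 = 43/3 ≈ 14.333)
M = 43/3 ≈ 14.333
w(r) = -1369/3 (w(r) = -3*(-2 + 43/3)² = -3*(37/3)² = -3*1369/9 = -1369/3)
((24*(-1))*36)/(-29669) + w(-144)/(-49094) = ((24*(-1))*36)/(-29669) - 1369/3/(-49094) = -24*36*(-1/29669) - 1369/3*(-1/49094) = -864*(-1/29669) + 1369/147282 = 864/29669 + 1369/147282 = 167868509/4369709658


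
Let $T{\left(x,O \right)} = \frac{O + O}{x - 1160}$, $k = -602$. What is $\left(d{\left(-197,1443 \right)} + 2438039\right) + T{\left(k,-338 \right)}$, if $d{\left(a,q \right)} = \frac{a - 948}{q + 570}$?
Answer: $\frac{4323747250316}{1773453} \approx 2.438 \cdot 10^{6}$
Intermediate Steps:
$d{\left(a,q \right)} = \frac{-948 + a}{570 + q}$
$T{\left(x,O \right)} = \frac{2 O}{-1160 + x}$
$\left(d{\left(-197,1443 \right)} + 2438039\right) + T{\left(k,-338 \right)} = \left(\frac{-948 - 197}{570 + 1443} + 2438039\right) + 2 \left(-338\right) \frac{1}{-1160 - 602} = \left(\frac{1}{2013} \left(-1145\right) + 2438039\right) + 2 \left(-338\right) \frac{1}{-1762} = \left(\frac{1}{2013} \left(-1145\right) + 2438039\right) + 2 \left(-338\right) \left(- \frac{1}{1762}\right) = \left(- \frac{1145}{2013} + 2438039\right) + \frac{338}{881} = \frac{4907771362}{2013} + \frac{338}{881} = \frac{4323747250316}{1773453}$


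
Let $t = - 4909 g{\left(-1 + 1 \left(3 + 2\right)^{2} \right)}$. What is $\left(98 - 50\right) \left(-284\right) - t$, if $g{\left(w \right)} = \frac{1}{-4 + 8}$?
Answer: $- \frac{49619}{4} \approx -12405.0$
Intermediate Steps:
$g{\left(w \right)} = \frac{1}{4}$
$t = - \frac{4909}{4}$ ($t = \left(-4909\right) \frac{1}{4} = - \frac{4909}{4} \approx -1227.3$)
$\left(98 - 50\right) \left(-284\right) - t = \left(98 - 50\right) \left(-284\right) - - \frac{4909}{4} = 48 \left(-284\right) + \frac{4909}{4} = -13632 + \frac{4909}{4} = - \frac{49619}{4}$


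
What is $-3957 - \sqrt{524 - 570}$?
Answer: $-3957 - i \sqrt{46} \approx -3957.0 - 6.7823 i$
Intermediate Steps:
$-3957 - \sqrt{524 - 570} = -3957 - \sqrt{-46} = -3957 - i \sqrt{46}$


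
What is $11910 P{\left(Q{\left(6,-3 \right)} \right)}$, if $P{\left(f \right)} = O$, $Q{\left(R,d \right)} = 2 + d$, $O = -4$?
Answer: $-47640$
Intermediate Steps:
$P{\left(f \right)} = -4$
$11910 P{\left(Q{\left(6,-3 \right)} \right)} = 11910 \left(-4\right) = -47640$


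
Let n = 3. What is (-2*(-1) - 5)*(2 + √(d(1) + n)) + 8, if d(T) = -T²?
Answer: 2 - 3*√2 ≈ -2.2426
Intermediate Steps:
(-2*(-1) - 5)*(2 + √(d(1) + n)) + 8 = (-2*(-1) - 5)*(2 + √(-1*1² + 3)) + 8 = (2 - 5)*(2 + √(-1*1 + 3)) + 8 = -3*(2 + √(-1 + 3)) + 8 = -3*(2 + √2) + 8 = (-6 - 3*√2) + 8 = 2 - 3*√2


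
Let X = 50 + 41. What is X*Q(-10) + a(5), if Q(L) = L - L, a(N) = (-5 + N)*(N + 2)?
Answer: 0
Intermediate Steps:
a(N) = (-5 + N)*(2 + N)
Q(L) = 0
X = 91
X*Q(-10) + a(5) = 91*0 + (-10 + 5² - 3*5) = 0 + (-10 + 25 - 15) = 0 + 0 = 0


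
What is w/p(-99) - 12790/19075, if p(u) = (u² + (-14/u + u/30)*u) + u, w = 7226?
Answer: 19495874/382060805 ≈ 0.051028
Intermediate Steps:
p(u) = u + u² + u*(-14/u + u/30) (p(u) = (u² + (-14/u + u*(1/30))*u) + u = (u² + (-14/u + u/30)*u) + u = (u² + u*(-14/u + u/30)) + u = u + u² + u*(-14/u + u/30))
w/p(-99) - 12790/19075 = 7226/(-14 - 99 + (31/30)*(-99)²) - 12790/19075 = 7226/(-14 - 99 + (31/30)*9801) - 12790*1/19075 = 7226/(-14 - 99 + 101277/10) - 2558/3815 = 7226/(100147/10) - 2558/3815 = 7226*(10/100147) - 2558/3815 = 72260/100147 - 2558/3815 = 19495874/382060805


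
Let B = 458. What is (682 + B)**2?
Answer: 1299600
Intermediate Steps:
(682 + B)**2 = (682 + 458)**2 = 1140**2 = 1299600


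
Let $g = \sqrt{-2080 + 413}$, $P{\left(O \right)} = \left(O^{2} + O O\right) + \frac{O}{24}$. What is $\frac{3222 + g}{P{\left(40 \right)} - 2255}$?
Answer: $\frac{4833}{1420} + \frac{3 i \sqrt{1667}}{2840} \approx 3.4035 + 0.043129 i$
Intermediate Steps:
$P{\left(O \right)} = 2 O^{2} + \frac{O}{24}$ ($P{\left(O \right)} = \left(O^{2} + O^{2}\right) + O \frac{1}{24} = 2 O^{2} + \frac{O}{24}$)
$g = i \sqrt{1667}$ ($g = \sqrt{-1667} = i \sqrt{1667} \approx 40.829 i$)
$\frac{3222 + g}{P{\left(40 \right)} - 2255} = \frac{3222 + i \sqrt{1667}}{\frac{1}{24} \cdot 40 \left(1 + 48 \cdot 40\right) - 2255} = \frac{3222 + i \sqrt{1667}}{\frac{1}{24} \cdot 40 \left(1 + 1920\right) - 2255} = \frac{3222 + i \sqrt{1667}}{\frac{1}{24} \cdot 40 \cdot 1921 - 2255} = \frac{3222 + i \sqrt{1667}}{\frac{9605}{3} - 2255} = \frac{3222 + i \sqrt{1667}}{\frac{2840}{3}} = \left(3222 + i \sqrt{1667}\right) \frac{3}{2840} = \frac{4833}{1420} + \frac{3 i \sqrt{1667}}{2840}$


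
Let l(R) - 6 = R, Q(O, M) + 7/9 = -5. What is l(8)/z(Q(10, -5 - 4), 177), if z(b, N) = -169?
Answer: -14/169 ≈ -0.082840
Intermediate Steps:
Q(O, M) = -52/9 (Q(O, M) = -7/9 - 5 = -52/9)
l(R) = 6 + R
l(8)/z(Q(10, -5 - 4), 177) = (6 + 8)/(-169) = 14*(-1/169) = -14/169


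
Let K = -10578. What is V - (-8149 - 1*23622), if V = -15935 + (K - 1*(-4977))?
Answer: 10235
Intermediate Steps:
V = -21536 (V = -15935 + (-10578 - 1*(-4977)) = -15935 + (-10578 + 4977) = -15935 - 5601 = -21536)
V - (-8149 - 1*23622) = -21536 - (-8149 - 1*23622) = -21536 - (-8149 - 23622) = -21536 - 1*(-31771) = -21536 + 31771 = 10235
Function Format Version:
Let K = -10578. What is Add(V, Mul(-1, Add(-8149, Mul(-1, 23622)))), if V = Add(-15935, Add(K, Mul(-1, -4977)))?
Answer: 10235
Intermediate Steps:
V = -21536 (V = Add(-15935, Add(-10578, Mul(-1, -4977))) = Add(-15935, Add(-10578, 4977)) = Add(-15935, -5601) = -21536)
Add(V, Mul(-1, Add(-8149, Mul(-1, 23622)))) = Add(-21536, Mul(-1, Add(-8149, Mul(-1, 23622)))) = Add(-21536, Mul(-1, Add(-8149, -23622))) = Add(-21536, Mul(-1, -31771)) = Add(-21536, 31771) = 10235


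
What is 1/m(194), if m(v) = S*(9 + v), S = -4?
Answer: -1/812 ≈ -0.0012315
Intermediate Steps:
m(v) = -36 - 4*v (m(v) = -4*(9 + v) = -36 - 4*v)
1/m(194) = 1/(-36 - 4*194) = 1/(-36 - 776) = 1/(-812) = -1/812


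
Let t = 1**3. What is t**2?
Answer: 1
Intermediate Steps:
t = 1
t**2 = 1**2 = 1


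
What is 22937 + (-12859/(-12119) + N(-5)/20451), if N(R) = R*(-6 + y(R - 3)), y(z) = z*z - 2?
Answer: 5685095695942/247845669 ≈ 22938.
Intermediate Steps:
y(z) = -2 + z² (y(z) = z² - 2 = -2 + z²)
N(R) = R*(-8 + (-3 + R)²) (N(R) = R*(-6 + (-2 + (R - 3)²)) = R*(-6 + (-2 + (-3 + R)²)) = R*(-8 + (-3 + R)²))
22937 + (-12859/(-12119) + N(-5)/20451) = 22937 + (-12859/(-12119) - 5*(-8 + (-3 - 5)²)/20451) = 22937 + (-12859*(-1/12119) - 5*(-8 + (-8)²)*(1/20451)) = 22937 + (12859/12119 - 5*(-8 + 64)*(1/20451)) = 22937 + (12859/12119 - 5*56*(1/20451)) = 22937 + (12859/12119 - 280*1/20451) = 22937 + (12859/12119 - 280/20451) = 22937 + 259586089/247845669 = 5685095695942/247845669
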